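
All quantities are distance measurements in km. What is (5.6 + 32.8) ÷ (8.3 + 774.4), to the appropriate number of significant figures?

5.6 + 32.8 = 38.4, limited to 1 d.p. → 3 s.f.; 8.3 + 774.4 = 782.7, limited to 1 d.p. → 4 s.f.
Carrying full precision, 38.4 ÷ 782.7 = 0.04906094289…; keep min(3, 4) = 3 s.f.
Rounded to 3 significant figures: 0.0491.

0.0491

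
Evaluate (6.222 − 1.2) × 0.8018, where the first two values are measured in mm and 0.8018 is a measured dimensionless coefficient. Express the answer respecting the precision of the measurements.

4.0 mm

6.222 mm − 1.2 mm = 5.022 mm; the difference is limited to 1 decimal place (2 s.f.).
Carrying full precision, 5.022 × 0.8018 = 4.0266396 mm; 0.8018 has 4 s.f., so the result keeps min(2, 4) = 2 s.f.
Rounded to 2 significant figures: 4.0 mm.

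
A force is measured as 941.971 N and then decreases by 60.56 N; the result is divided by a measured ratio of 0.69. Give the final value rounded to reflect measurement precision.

1.3 × 10³ N

941.971 N − 60.56 N = 881.411 N; the difference is limited to 2 decimal places (5 s.f.).
Carrying full precision, 881.411 ÷ 0.69 = 1277.40724638… N; 0.69 has 2 s.f., so the result keeps min(5, 2) = 2 s.f.
Rounded to 2 significant figures: 1.3 × 10³ N.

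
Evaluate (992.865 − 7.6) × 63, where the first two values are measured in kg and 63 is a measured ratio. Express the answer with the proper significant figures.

992.865 kg − 7.6 kg = 985.265 kg; the difference is limited to 1 decimal place (4 s.f.).
Carrying full precision, 985.265 × 63 = 62071.695 kg; 63 has 2 s.f., so the result keeps min(4, 2) = 2 s.f.
Rounded to 2 significant figures: 6.2 × 10^4 kg.

6.2 × 10^4 kg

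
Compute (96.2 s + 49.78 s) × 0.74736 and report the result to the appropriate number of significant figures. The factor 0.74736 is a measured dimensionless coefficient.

1.091 × 10² s

96.2 s + 49.78 s = 145.98 s; the sum is limited to 1 decimal place (4 s.f.).
Carrying full precision, 145.98 × 0.74736 = 109.0996128 s; 0.74736 has 5 s.f., so the result keeps min(4, 5) = 4 s.f.
Rounded to 4 significant figures: 1.091 × 10² s.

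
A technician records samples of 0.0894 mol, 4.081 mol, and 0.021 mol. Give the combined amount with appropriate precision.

0.0894 mol + 4.081 mol + 0.021 mol = 4.1914 mol.
Addition/subtraction keeps the fewest decimal places: 0.0894 → 4 decimal places, 4.081 → 3 decimal places, 0.021 → 3 decimal places; limit is 3.
Rounded to 3 decimal places: 4.191 mol.

4.191 mol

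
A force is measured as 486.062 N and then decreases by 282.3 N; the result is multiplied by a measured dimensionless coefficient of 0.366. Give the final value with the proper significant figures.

74.6 N

486.062 N − 282.3 N = 203.762 N; the difference is limited to 1 decimal place (4 s.f.).
Carrying full precision, 203.762 × 0.366 = 74.576892 N; 0.366 has 3 s.f., so the result keeps min(4, 3) = 3 s.f.
Rounded to 3 significant figures: 74.6 N.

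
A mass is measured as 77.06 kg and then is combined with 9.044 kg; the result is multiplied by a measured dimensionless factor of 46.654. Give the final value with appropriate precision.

77.06 kg + 9.044 kg = 86.104 kg; the sum is limited to 2 decimal places (4 s.f.).
Carrying full precision, 86.104 × 46.654 = 4017.096016 kg; 46.654 has 5 s.f., so the result keeps min(4, 5) = 4 s.f.
Rounded to 4 significant figures: 4017 kg.

4017 kg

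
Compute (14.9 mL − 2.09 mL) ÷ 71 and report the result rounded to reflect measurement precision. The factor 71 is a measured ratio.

0.18 mL

14.9 mL − 2.09 mL = 12.81 mL; the difference is limited to 1 decimal place (3 s.f.).
Carrying full precision, 12.81 ÷ 71 = 0.180422535211… mL; 71 has 2 s.f., so the result keeps min(3, 2) = 2 s.f.
Rounded to 2 significant figures: 0.18 mL.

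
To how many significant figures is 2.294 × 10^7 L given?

4

2.294 × 10^7: in scientific notation every digit of the coefficient is significant.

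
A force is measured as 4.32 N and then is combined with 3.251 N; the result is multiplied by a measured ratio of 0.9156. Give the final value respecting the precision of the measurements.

4.32 N + 3.251 N = 7.571 N; the sum is limited to 2 decimal places (3 s.f.).
Carrying full precision, 7.571 × 0.9156 = 6.9320076 N; 0.9156 has 4 s.f., so the result keeps min(3, 4) = 3 s.f.
Rounded to 3 significant figures: 6.93 N.

6.93 N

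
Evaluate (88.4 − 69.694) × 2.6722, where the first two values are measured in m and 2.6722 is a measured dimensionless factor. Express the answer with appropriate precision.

50.0 m

88.4 m − 69.694 m = 18.706 m; the difference is limited to 1 decimal place (3 s.f.).
Carrying full precision, 18.706 × 2.6722 = 49.9861732 m; 2.6722 has 5 s.f., so the result keeps min(3, 5) = 3 s.f.
Rounded to 3 significant figures: 50.0 m.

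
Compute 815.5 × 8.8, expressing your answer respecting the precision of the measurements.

815.5 × 8.8 = 7176.4
Multiplication/division keeps the fewest significant figures: 815.5 → 4 s.f., 8.8 → 2 s.f.; limit is 2.
Rounded to 2 significant figures: 7.2 × 10³.

7.2 × 10³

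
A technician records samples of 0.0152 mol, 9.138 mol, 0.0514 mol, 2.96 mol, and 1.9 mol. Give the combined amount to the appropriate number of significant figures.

14.1 mol

0.0152 mol + 9.138 mol + 0.0514 mol + 2.96 mol + 1.9 mol = 14.0646 mol.
Addition/subtraction keeps the fewest decimal places: 0.0152 → 4 decimal places, 9.138 → 3 decimal places, 0.0514 → 4 decimal places, 2.96 → 2 decimal places, 1.9 → 1 decimal place; limit is 1.
Rounded to 1 decimal place: 14.1 mol.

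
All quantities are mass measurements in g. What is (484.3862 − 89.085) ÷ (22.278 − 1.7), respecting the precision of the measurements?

19.2

484.3862 − 89.085 = 395.3012, limited to 3 d.p. → 6 s.f.; 22.278 − 1.7 = 20.578, limited to 1 d.p. → 3 s.f.
Carrying full precision, 395.3012 ÷ 20.578 = 19.2098940616…; keep min(6, 3) = 3 s.f.
Rounded to 3 significant figures: 19.2.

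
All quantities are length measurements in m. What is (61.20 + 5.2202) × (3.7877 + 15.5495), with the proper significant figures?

1284 m²

61.20 + 5.2202 = 66.4202, limited to 2 d.p. → 4 s.f.; 3.7877 + 15.5495 = 19.3372, limited to 4 d.p. → 6 s.f.
Carrying full precision, 66.4202 × 19.3372 = 1284.38069144; keep min(4, 6) = 4 s.f.
Rounded to 4 significant figures: 1284 m².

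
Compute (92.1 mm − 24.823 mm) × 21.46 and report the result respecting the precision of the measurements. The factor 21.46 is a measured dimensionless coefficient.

92.1 mm − 24.823 mm = 67.277 mm; the difference is limited to 1 decimal place (3 s.f.).
Carrying full precision, 67.277 × 21.46 = 1443.76442 mm; 21.46 has 4 s.f., so the result keeps min(3, 4) = 3 s.f.
Rounded to 3 significant figures: 1.44 × 10³ mm.

1.44 × 10³ mm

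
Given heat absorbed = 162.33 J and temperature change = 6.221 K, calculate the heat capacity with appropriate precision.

26.09 J/K

heat capacity = 162.33 J ÷ 6.221 K = 26.0938755827… J/K.
162.33 has 5 significant figures; 6.221 has 4.
Division/multiplication keeps the fewest: 4 significant figures.
Rounded: 26.09 J/K.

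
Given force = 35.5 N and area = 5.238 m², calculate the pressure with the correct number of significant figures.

6.78 Pa

pressure = 35.5 N ÷ 5.238 m² = 6.77739595265… Pa.
35.5 has 3 significant figures; 5.238 has 4.
Division/multiplication keeps the fewest: 3 significant figures.
Rounded: 6.78 Pa.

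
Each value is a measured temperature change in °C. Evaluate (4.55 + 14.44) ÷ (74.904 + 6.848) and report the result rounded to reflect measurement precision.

0.2323

4.55 + 14.44 = 18.99, limited to 2 d.p. → 4 s.f.; 74.904 + 6.848 = 81.752, limited to 3 d.p. → 5 s.f.
Carrying full precision, 18.99 ÷ 81.752 = 0.232287895097…; keep min(4, 5) = 4 s.f.
Rounded to 4 significant figures: 0.2323.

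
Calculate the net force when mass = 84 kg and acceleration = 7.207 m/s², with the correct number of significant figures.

6.1 × 10² N

net force = 84 kg × 7.207 m/s² = 605.388 N.
84 has 2 significant figures; 7.207 has 4.
Division/multiplication keeps the fewest: 2 significant figures.
Rounded: 6.1 × 10² N.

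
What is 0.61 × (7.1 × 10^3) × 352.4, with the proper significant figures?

1.5 × 10^6

0.61 × (7.1 × 10^3) × 352.4 = 1526244.4
Multiplication/division keeps the fewest significant figures: 0.61 → 2 s.f., 7.1 × 10^3 → 2 s.f., 352.4 → 4 s.f.; limit is 2.
Rounded to 2 significant figures: 1.5 × 10^6.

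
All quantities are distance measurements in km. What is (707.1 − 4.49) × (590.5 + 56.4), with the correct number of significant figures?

707.1 − 4.49 = 702.61, limited to 1 d.p. → 4 s.f.; 590.5 + 56.4 = 646.9, limited to 1 d.p. → 4 s.f.
Carrying full precision, 702.61 × 646.9 = 454518.409; keep min(4, 4) = 4 s.f.
Rounded to 4 significant figures: 4.545 × 10^5 km².

4.545 × 10^5 km²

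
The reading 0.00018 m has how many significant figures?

0.00018: leading zeros are not significant.

2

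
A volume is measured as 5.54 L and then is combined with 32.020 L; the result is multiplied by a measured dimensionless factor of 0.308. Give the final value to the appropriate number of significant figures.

5.54 L + 32.020 L = 37.560 L; the sum is limited to 2 decimal places (4 s.f.).
Carrying full precision, 37.560 × 0.308 = 11.56848 L; 0.308 has 3 s.f., so the result keeps min(4, 3) = 3 s.f.
Rounded to 3 significant figures: 11.6 L.

11.6 L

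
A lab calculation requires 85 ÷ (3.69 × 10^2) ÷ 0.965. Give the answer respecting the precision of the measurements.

85 ÷ (3.69 × 10^2) ÷ 0.965 = 0.238707050283…
Multiplication/division keeps the fewest significant figures: 85 → 2 s.f., 3.69 × 10^2 → 3 s.f., 0.965 → 3 s.f.; limit is 2.
Rounded to 2 significant figures: 0.24.

0.24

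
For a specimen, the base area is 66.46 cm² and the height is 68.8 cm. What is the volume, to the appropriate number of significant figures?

volume = 66.46 cm² × 68.8 cm = 4572.448 cm³.
66.46 has 4 significant figures; 68.8 has 3.
Division/multiplication keeps the fewest: 3 significant figures.
Rounded: 4.57 × 10³ cm³.

4.57 × 10³ cm³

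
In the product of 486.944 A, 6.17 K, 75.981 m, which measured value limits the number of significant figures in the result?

6.17 K

486.944 A → 6 s.f.; 6.17 K → 3 s.f.; 75.981 m → 5 s.f.
The fewest is 3 significant figures, from 6.17 K.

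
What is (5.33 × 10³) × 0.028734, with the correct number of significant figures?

(5.33 × 10³) × 0.028734 = 153.15222
Multiplication/division keeps the fewest significant figures: 5.33 × 10³ → 3 s.f., 0.028734 → 5 s.f.; limit is 3.
Rounded to 3 significant figures: 153.

153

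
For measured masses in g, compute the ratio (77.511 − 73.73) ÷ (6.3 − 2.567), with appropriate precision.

77.511 − 73.73 = 3.781, limited to 2 d.p. → 3 s.f.; 6.3 − 2.567 = 3.733, limited to 1 d.p. → 2 s.f.
Carrying full precision, 3.781 ÷ 3.733 = 1.01285829092…; keep min(3, 2) = 2 s.f.
Rounded to 2 significant figures: 1.0.

1.0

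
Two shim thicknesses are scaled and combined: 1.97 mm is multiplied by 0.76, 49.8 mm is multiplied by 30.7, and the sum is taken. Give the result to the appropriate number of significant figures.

1.53 × 10^3 mm

1.97 × 0.76 = 1.4972 → 1.5 mm (2 s.f., last digit at the 10^-1 place).
49.8 × 30.7 = 1528.86 → 1.53 × 10^3 mm (3 s.f., last digit at the 10^1 place).
Sum: 1530.3572 mm; keep the coarser place, 10^1.
Result: 1.53 × 10^3 mm.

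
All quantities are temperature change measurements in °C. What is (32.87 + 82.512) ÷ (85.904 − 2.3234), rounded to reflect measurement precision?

32.87 + 82.512 = 115.382, limited to 2 d.p. → 5 s.f.; 85.904 − 2.3234 = 83.5806, limited to 3 d.p. → 5 s.f.
Carrying full precision, 115.382 ÷ 83.5806 = 1.38048781655…; keep min(5, 5) = 5 s.f.
Rounded to 5 significant figures: 1.3805.

1.3805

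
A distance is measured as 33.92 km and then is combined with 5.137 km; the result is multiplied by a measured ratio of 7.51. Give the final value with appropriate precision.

293 km

33.92 km + 5.137 km = 39.057 km; the sum is limited to 2 decimal places (4 s.f.).
Carrying full precision, 39.057 × 7.51 = 293.31807 km; 7.51 has 3 s.f., so the result keeps min(4, 3) = 3 s.f.
Rounded to 3 significant figures: 293 km.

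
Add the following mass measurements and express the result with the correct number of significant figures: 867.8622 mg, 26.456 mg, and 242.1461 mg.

1136.464 mg

867.8622 mg + 26.456 mg + 242.1461 mg = 1136.4643 mg.
Addition/subtraction keeps the fewest decimal places: 867.8622 → 4 decimal places, 26.456 → 3 decimal places, 242.1461 → 4 decimal places; limit is 3.
Rounded to 3 decimal places: 1136.464 mg.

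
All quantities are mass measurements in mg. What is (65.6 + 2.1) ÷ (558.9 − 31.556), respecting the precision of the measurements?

65.6 + 2.1 = 67.7, limited to 1 d.p. → 3 s.f.; 558.9 − 31.556 = 527.344, limited to 1 d.p. → 4 s.f.
Carrying full precision, 67.7 ÷ 527.344 = 0.128379198398…; keep min(3, 4) = 3 s.f.
Rounded to 3 significant figures: 0.128.

0.128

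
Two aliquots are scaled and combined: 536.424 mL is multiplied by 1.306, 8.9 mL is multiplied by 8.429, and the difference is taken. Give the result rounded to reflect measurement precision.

536.424 × 1.306 = 700.569744 → 7.006 × 10² mL (4 s.f., last digit at the 10^-1 place).
8.9 × 8.429 = 75.0181 → 75 mL (2 s.f., last digit at the 10^0 place).
Difference: 625.551644 mL; keep the coarser place, 10^0.
Result: 6.26 × 10² mL.

6.26 × 10² mL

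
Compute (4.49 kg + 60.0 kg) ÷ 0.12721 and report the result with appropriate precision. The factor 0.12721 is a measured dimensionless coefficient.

5.07 × 10^2 kg

4.49 kg + 60.0 kg = 64.49 kg; the sum is limited to 1 decimal place (3 s.f.).
Carrying full precision, 64.49 ÷ 0.12721 = 506.957000236… kg; 0.12721 has 5 s.f., so the result keeps min(3, 5) = 3 s.f.
Rounded to 3 significant figures: 5.07 × 10^2 kg.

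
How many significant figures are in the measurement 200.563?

200.563: zeros between nonzero digits are significant.

6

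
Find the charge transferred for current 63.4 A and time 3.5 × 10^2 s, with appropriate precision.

2.2 × 10^4 C

charge transferred = 63.4 A × 3.5 × 10^2 s = 22190 C.
63.4 has 3 significant figures; 3.5 × 10^2 has 2.
Division/multiplication keeps the fewest: 2 significant figures.
Rounded: 2.2 × 10^4 C.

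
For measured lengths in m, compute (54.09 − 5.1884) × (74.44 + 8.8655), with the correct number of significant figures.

4074 m²

54.09 − 5.1884 = 48.9016, limited to 2 d.p. → 4 s.f.; 74.44 + 8.8655 = 83.3055, limited to 2 d.p. → 4 s.f.
Carrying full precision, 48.9016 × 83.3055 = 4073.7722388; keep min(4, 4) = 4 s.f.
Rounded to 4 significant figures: 4074 m².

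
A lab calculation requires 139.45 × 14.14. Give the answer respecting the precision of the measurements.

1972

139.45 × 14.14 = 1971.823
Multiplication/division keeps the fewest significant figures: 139.45 → 5 s.f., 14.14 → 4 s.f.; limit is 4.
Rounded to 4 significant figures: 1972.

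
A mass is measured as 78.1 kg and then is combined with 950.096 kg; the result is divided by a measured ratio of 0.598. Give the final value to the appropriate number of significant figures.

78.1 kg + 950.096 kg = 1028.196 kg; the sum is limited to 1 decimal place (5 s.f.).
Carrying full precision, 1028.196 ÷ 0.598 = 1719.39130435… kg; 0.598 has 3 s.f., so the result keeps min(5, 3) = 3 s.f.
Rounded to 3 significant figures: 1.72 × 10³ kg.

1.72 × 10³ kg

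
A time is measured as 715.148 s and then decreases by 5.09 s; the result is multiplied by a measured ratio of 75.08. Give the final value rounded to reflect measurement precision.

715.148 s − 5.09 s = 710.058 s; the difference is limited to 2 decimal places (5 s.f.).
Carrying full precision, 710.058 × 75.08 = 53311.15464 s; 75.08 has 4 s.f., so the result keeps min(5, 4) = 4 s.f.
Rounded to 4 significant figures: 5.331 × 10⁴ s.

5.331 × 10⁴ s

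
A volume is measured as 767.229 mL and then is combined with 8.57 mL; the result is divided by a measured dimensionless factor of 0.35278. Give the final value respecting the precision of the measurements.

2199.1 mL

767.229 mL + 8.57 mL = 775.799 mL; the sum is limited to 2 decimal places (5 s.f.).
Carrying full precision, 775.799 ÷ 0.35278 = 2199.10142298… mL; 0.35278 has 5 s.f., so the result keeps min(5, 5) = 5 s.f.
Rounded to 5 significant figures: 2199.1 mL.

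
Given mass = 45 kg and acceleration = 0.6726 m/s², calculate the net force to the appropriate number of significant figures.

net force = 45 kg × 0.6726 m/s² = 30.267 N.
45 has 2 significant figures; 0.6726 has 4.
Division/multiplication keeps the fewest: 2 significant figures.
Rounded: 30. N.

30. N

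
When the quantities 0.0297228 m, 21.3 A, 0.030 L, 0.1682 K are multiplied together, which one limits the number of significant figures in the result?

0.0297228 m → 6 s.f.; 21.3 A → 3 s.f.; 0.030 L → 2 s.f.; 0.1682 K → 4 s.f.
The fewest is 2 significant figures, from 0.030 L.

0.030 L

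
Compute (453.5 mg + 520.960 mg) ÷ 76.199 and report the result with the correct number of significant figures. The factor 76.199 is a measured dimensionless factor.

12.79 mg

453.5 mg + 520.960 mg = 974.460 mg; the sum is limited to 1 decimal place (4 s.f.).
Carrying full precision, 974.460 ÷ 76.199 = 12.7883568026… mg; 76.199 has 5 s.f., so the result keeps min(4, 5) = 4 s.f.
Rounded to 4 significant figures: 12.79 mg.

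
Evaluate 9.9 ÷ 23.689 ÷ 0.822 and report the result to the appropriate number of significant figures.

9.9 ÷ 23.689 ÷ 0.822 = 0.508413002678…
Multiplication/division keeps the fewest significant figures: 9.9 → 2 s.f., 23.689 → 5 s.f., 0.822 → 3 s.f.; limit is 2.
Rounded to 2 significant figures: 0.51.

0.51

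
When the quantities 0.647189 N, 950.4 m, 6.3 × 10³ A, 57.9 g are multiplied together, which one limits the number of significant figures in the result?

0.647189 N → 6 s.f.; 950.4 m → 4 s.f.; 6.3 × 10³ A → 2 s.f.; 57.9 g → 3 s.f.
The fewest is 2 significant figures, from 6.3 × 10³ A.

6.3 × 10³ A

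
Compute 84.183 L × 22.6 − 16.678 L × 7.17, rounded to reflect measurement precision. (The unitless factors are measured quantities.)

1.78 × 10^3 L

84.183 × 22.6 = 1902.5358 → 1.90 × 10^3 L (3 s.f., last digit at the 10^1 place).
16.678 × 7.17 = 119.58126 → 1.20 × 10^2 L (3 s.f., last digit at the 10^0 place).
Difference: 1782.95454 L; keep the coarser place, 10^1.
Result: 1.78 × 10^3 L.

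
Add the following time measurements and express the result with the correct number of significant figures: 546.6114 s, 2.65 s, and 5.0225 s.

546.6114 s + 2.65 s + 5.0225 s = 554.2839 s.
Addition/subtraction keeps the fewest decimal places: 546.6114 → 4 decimal places, 2.65 → 2 decimal places, 5.0225 → 4 decimal places; limit is 2.
Rounded to 2 decimal places: 5.5428 × 10^2 s.

5.5428 × 10^2 s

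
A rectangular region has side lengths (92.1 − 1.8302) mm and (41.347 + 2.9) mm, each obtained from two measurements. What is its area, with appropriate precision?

92.1 − 1.8302 = 90.2698, limited to 1 d.p. → 3 s.f.; 41.347 + 2.9 = 44.247, limited to 1 d.p. → 3 s.f.
Carrying full precision, 90.2698 × 44.247 = 3994.1678406; keep min(3, 3) = 3 s.f.
Rounded to 3 significant figures: 3.99 × 10³ mm².

3.99 × 10³ mm²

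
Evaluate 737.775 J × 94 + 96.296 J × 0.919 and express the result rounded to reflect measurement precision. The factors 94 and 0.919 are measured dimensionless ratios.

737.775 × 94 = 69350.85 → 6.9 × 10⁴ J (2 s.f., last digit at the 10^3 place).
96.296 × 0.919 = 88.496024 → 88.5 J (3 s.f., last digit at the 10^-1 place).
Sum: 69439.346024 J; keep the coarser place, 10^3.
Result: 6.9 × 10⁴ J.

6.9 × 10⁴ J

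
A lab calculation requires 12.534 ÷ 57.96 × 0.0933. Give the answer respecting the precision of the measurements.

12.534 ÷ 57.96 × 0.0933 = 0.0201763664596…
Multiplication/division keeps the fewest significant figures: 12.534 → 5 s.f., 57.96 → 4 s.f., 0.0933 → 3 s.f.; limit is 3.
Rounded to 3 significant figures: 0.0202.

0.0202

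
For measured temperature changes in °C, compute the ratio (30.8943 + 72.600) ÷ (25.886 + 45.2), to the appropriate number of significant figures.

30.8943 + 72.600 = 103.4943, limited to 3 d.p. → 6 s.f.; 25.886 + 45.2 = 71.086, limited to 1 d.p. → 3 s.f.
Carrying full precision, 103.4943 ÷ 71.086 = 1.45590270939…; keep min(6, 3) = 3 s.f.
Rounded to 3 significant figures: 1.46.

1.46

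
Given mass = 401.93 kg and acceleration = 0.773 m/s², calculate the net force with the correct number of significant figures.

311 N

net force = 401.93 kg × 0.773 m/s² = 310.69189 N.
401.93 has 5 significant figures; 0.773 has 3.
Division/multiplication keeps the fewest: 3 significant figures.
Rounded: 311 N.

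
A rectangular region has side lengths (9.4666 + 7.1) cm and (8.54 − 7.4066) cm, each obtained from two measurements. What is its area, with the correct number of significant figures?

9.4666 + 7.1 = 16.5666, limited to 1 d.p. → 3 s.f.; 8.54 − 7.4066 = 1.1334, limited to 2 d.p. → 3 s.f.
Carrying full precision, 16.5666 × 1.1334 = 18.77658444; keep min(3, 3) = 3 s.f.
Rounded to 3 significant figures: 18.8 cm².

18.8 cm²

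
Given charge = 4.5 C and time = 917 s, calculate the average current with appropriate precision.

average current = 4.5 C ÷ 917 s = 0.00490730643402… A.
4.5 has 2 significant figures; 917 has 3.
Division/multiplication keeps the fewest: 2 significant figures.
Rounded: 0.0049 A.

0.0049 A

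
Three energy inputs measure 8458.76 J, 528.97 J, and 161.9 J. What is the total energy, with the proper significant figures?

9149.6 J

8458.76 J + 528.97 J + 161.9 J = 9149.63 J.
Addition/subtraction keeps the fewest decimal places: 8458.76 → 2 decimal places, 528.97 → 2 decimal places, 161.9 → 1 decimal place; limit is 1.
Rounded to 1 decimal place: 9149.6 J.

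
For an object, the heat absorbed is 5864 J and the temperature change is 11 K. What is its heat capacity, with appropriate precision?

heat capacity = 5864 J ÷ 11 K = 533.090909091… J/K.
5864 has 4 significant figures; 11 has 2.
Division/multiplication keeps the fewest: 2 significant figures.
Rounded: 5.3 × 10² J/K.

5.3 × 10² J/K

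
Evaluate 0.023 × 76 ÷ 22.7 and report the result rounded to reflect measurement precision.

0.077

0.023 × 76 ÷ 22.7 = 0.0770044052863…
Multiplication/division keeps the fewest significant figures: 0.023 → 2 s.f., 76 → 2 s.f., 22.7 → 3 s.f.; limit is 2.
Rounded to 2 significant figures: 0.077.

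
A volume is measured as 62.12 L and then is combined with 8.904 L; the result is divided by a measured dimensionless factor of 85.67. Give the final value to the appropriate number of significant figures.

0.8290 L

62.12 L + 8.904 L = 71.024 L; the sum is limited to 2 decimal places (4 s.f.).
Carrying full precision, 71.024 ÷ 85.67 = 0.82904167153… L; 85.67 has 4 s.f., so the result keeps min(4, 4) = 4 s.f.
Rounded to 4 significant figures: 0.8290 L.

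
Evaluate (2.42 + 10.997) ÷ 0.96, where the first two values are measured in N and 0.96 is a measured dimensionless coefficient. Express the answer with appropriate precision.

2.42 N + 10.997 N = 13.417 N; the sum is limited to 2 decimal places (4 s.f.).
Carrying full precision, 13.417 ÷ 0.96 = 13.9760416667… N; 0.96 has 2 s.f., so the result keeps min(4, 2) = 2 s.f.
Rounded to 2 significant figures: 14 N.

14 N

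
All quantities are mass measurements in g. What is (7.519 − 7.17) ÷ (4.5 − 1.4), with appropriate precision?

0.11

7.519 − 7.17 = 0.349, limited to 2 d.p. → 2 s.f.; 4.5 − 1.4 = 3.1, limited to 1 d.p. → 2 s.f.
Carrying full precision, 0.349 ÷ 3.1 = 0.112580645161…; keep min(2, 2) = 2 s.f.
Rounded to 2 significant figures: 0.11.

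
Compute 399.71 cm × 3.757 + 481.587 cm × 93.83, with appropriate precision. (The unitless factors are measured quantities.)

4.669 × 10^4 cm

399.71 × 3.757 = 1501.71047 → 1502 cm (4 s.f., last digit at the 10^0 place).
481.587 × 93.83 = 45187.30821 → 4.519 × 10^4 cm (4 s.f., last digit at the 10^1 place).
Sum: 46689.01868 cm; keep the coarser place, 10^1.
Result: 4.669 × 10^4 cm.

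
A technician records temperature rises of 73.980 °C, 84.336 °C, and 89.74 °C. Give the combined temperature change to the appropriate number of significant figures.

73.980 °C + 84.336 °C + 89.74 °C = 248.056 °C.
Addition/subtraction keeps the fewest decimal places: 73.980 → 3 decimal places, 84.336 → 3 decimal places, 89.74 → 2 decimal places; limit is 2.
Rounded to 2 decimal places: 248.06 °C.

248.06 °C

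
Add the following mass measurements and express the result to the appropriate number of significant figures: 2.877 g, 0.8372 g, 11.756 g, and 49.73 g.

2.877 g + 0.8372 g + 11.756 g + 49.73 g = 65.2002 g.
Addition/subtraction keeps the fewest decimal places: 2.877 → 3 decimal places, 0.8372 → 4 decimal places, 11.756 → 3 decimal places, 49.73 → 2 decimal places; limit is 2.
Rounded to 2 decimal places: 65.20 g.

65.20 g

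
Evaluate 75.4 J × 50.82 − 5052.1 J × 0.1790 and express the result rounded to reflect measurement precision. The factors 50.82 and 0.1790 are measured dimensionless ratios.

75.4 × 50.82 = 3831.828 → 3.83 × 10^3 J (3 s.f., last digit at the 10^1 place).
5052.1 × 0.1790 = 904.3259 → 904.3 J (4 s.f., last digit at the 10^-1 place).
Difference: 2927.5021 J; keep the coarser place, 10^1.
Result: 2.93 × 10^3 J.

2.93 × 10^3 J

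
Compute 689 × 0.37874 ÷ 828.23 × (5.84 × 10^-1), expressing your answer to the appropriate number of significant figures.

0.184

689 × 0.37874 ÷ 828.23 × (5.84 × 10^-1) = 0.184001891069…
Multiplication/division keeps the fewest significant figures: 689 → 3 s.f., 0.37874 → 5 s.f., 828.23 → 5 s.f., 5.84 × 10^-1 → 3 s.f.; limit is 3.
Rounded to 3 significant figures: 0.184.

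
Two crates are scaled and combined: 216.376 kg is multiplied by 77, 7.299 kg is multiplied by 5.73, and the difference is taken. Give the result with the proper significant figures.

216.376 × 77 = 16660.952 → 1.7 × 10^4 kg (2 s.f., last digit at the 10^3 place).
7.299 × 5.73 = 41.82327 → 41.8 kg (3 s.f., last digit at the 10^-1 place).
Difference: 16619.12873 kg; keep the coarser place, 10^3.
Result: 1.7 × 10^4 kg.

1.7 × 10^4 kg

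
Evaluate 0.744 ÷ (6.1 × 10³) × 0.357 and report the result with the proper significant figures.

0.744 ÷ (6.1 × 10³) × 0.357 = 0.000043542295082…
Multiplication/division keeps the fewest significant figures: 0.744 → 3 s.f., 6.1 × 10³ → 2 s.f., 0.357 → 3 s.f.; limit is 2.
Rounded to 2 significant figures: 4.4 × 10⁻⁵.

4.4 × 10⁻⁵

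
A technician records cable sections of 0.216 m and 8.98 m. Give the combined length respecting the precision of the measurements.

0.216 m + 8.98 m = 9.196 m.
Addition/subtraction keeps the fewest decimal places: 0.216 → 3 decimal places, 8.98 → 2 decimal places; limit is 2.
Rounded to 2 decimal places: 9.20 m.

9.20 m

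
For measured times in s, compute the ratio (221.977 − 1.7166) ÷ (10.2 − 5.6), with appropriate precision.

48

221.977 − 1.7166 = 220.2604, limited to 3 d.p. → 6 s.f.; 10.2 − 5.6 = 4.6, limited to 1 d.p. → 2 s.f.
Carrying full precision, 220.2604 ÷ 4.6 = 47.8826956522…; keep min(6, 2) = 2 s.f.
Rounded to 2 significant figures: 48.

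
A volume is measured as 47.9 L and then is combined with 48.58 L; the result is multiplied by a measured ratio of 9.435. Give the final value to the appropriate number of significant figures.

47.9 L + 48.58 L = 96.48 L; the sum is limited to 1 decimal place (3 s.f.).
Carrying full precision, 96.48 × 9.435 = 910.2888 L; 9.435 has 4 s.f., so the result keeps min(3, 4) = 3 s.f.
Rounded to 3 significant figures: 9.10 × 10² L.

9.10 × 10² L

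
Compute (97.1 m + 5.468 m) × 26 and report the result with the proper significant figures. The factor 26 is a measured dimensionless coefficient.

2.7 × 10^3 m

97.1 m + 5.468 m = 102.568 m; the sum is limited to 1 decimal place (4 s.f.).
Carrying full precision, 102.568 × 26 = 2666.768 m; 26 has 2 s.f., so the result keeps min(4, 2) = 2 s.f.
Rounded to 2 significant figures: 2.7 × 10^3 m.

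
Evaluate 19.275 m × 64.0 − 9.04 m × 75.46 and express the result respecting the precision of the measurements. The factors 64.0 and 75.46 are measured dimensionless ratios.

19.275 × 64.0 = 1233.6 → 1.23 × 10³ m (3 s.f., last digit at the 10^1 place).
9.04 × 75.46 = 682.1584 → 682 m (3 s.f., last digit at the 10^0 place).
Difference: 551.4416 m; keep the coarser place, 10^1.
Result: 5.5 × 10² m.

5.5 × 10² m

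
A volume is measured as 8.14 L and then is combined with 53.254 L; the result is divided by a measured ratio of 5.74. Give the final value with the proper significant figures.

8.14 L + 53.254 L = 61.394 L; the sum is limited to 2 decimal places (4 s.f.).
Carrying full precision, 61.394 ÷ 5.74 = 10.6958188153… L; 5.74 has 3 s.f., so the result keeps min(4, 3) = 3 s.f.
Rounded to 3 significant figures: 10.7 L.

10.7 L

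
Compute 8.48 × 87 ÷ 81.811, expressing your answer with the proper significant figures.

9.0

8.48 × 87 ÷ 81.811 = 9.01785823422…
Multiplication/division keeps the fewest significant figures: 8.48 → 3 s.f., 87 → 2 s.f., 81.811 → 5 s.f.; limit is 2.
Rounded to 2 significant figures: 9.0.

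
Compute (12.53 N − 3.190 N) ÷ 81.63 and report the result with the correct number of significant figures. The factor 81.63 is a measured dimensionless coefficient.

12.53 N − 3.190 N = 9.340 N; the difference is limited to 2 decimal places (3 s.f.).
Carrying full precision, 9.340 ÷ 81.63 = 0.114418718608… N; 81.63 has 4 s.f., so the result keeps min(3, 4) = 3 s.f.
Rounded to 3 significant figures: 1.14 × 10^-1 N.

1.14 × 10^-1 N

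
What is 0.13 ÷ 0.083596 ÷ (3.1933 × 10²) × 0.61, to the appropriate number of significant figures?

3.0 × 10⁻³

0.13 ÷ 0.083596 ÷ (3.1933 × 10²) × 0.61 = 0.00297062593975…
Multiplication/division keeps the fewest significant figures: 0.13 → 2 s.f., 0.083596 → 5 s.f., 3.1933 × 10² → 5 s.f., 0.61 → 2 s.f.; limit is 2.
Rounded to 2 significant figures: 3.0 × 10⁻³.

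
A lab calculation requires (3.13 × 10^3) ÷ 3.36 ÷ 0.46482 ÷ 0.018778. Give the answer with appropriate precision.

(3.13 × 10^3) ÷ 3.36 ÷ 0.46482 ÷ 0.018778 = 106726.168665…
Multiplication/division keeps the fewest significant figures: 3.13 × 10^3 → 3 s.f., 3.36 → 3 s.f., 0.46482 → 5 s.f., 0.018778 → 5 s.f.; limit is 3.
Rounded to 3 significant figures: 1.07 × 10^5.

1.07 × 10^5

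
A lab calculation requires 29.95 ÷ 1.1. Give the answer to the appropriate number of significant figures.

27

29.95 ÷ 1.1 = 27.2272727273…
Multiplication/division keeps the fewest significant figures: 29.95 → 4 s.f., 1.1 → 2 s.f.; limit is 2.
Rounded to 2 significant figures: 27.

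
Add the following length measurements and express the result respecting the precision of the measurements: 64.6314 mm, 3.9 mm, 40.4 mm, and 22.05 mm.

1.310 × 10^2 mm

64.6314 mm + 3.9 mm + 40.4 mm + 22.05 mm = 130.9814 mm.
Addition/subtraction keeps the fewest decimal places: 64.6314 → 4 decimal places, 3.9 → 1 decimal place, 40.4 → 1 decimal place, 22.05 → 2 decimal places; limit is 1.
Rounded to 1 decimal place: 1.310 × 10^2 mm.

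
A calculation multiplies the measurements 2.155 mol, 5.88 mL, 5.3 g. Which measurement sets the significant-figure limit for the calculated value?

2.155 mol → 4 s.f.; 5.88 mL → 3 s.f.; 5.3 g → 2 s.f.
The fewest is 2 significant figures, from 5.3 g.

5.3 g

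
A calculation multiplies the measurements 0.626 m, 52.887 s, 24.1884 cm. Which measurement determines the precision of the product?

0.626 m → 3 s.f.; 52.887 s → 5 s.f.; 24.1884 cm → 6 s.f.
The fewest is 3 significant figures, from 0.626 m.

0.626 m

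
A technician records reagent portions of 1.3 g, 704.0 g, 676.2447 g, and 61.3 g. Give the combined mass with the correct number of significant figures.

1.3 g + 704.0 g + 676.2447 g + 61.3 g = 1442.8447 g.
Addition/subtraction keeps the fewest decimal places: 1.3 → 1 decimal place, 704.0 → 1 decimal place, 676.2447 → 4 decimal places, 61.3 → 1 decimal place; limit is 1.
Rounded to 1 decimal place: 1442.8 g.

1442.8 g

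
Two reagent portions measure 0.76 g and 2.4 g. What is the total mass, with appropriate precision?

3.2 g

0.76 g + 2.4 g = 3.16 g.
Addition/subtraction keeps the fewest decimal places: 0.76 → 2 decimal places, 2.4 → 1 decimal place; limit is 1.
Rounded to 1 decimal place: 3.2 g.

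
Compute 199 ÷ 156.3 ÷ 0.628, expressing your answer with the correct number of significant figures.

2.03

199 ÷ 156.3 ÷ 0.628 = 2.02737671716…
Multiplication/division keeps the fewest significant figures: 199 → 3 s.f., 156.3 → 4 s.f., 0.628 → 3 s.f.; limit is 3.
Rounded to 3 significant figures: 2.03.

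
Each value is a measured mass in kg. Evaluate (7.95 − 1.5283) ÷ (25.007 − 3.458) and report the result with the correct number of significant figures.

0.298

7.95 − 1.5283 = 6.4217, limited to 2 d.p. → 3 s.f.; 25.007 − 3.458 = 21.549, limited to 3 d.p. → 5 s.f.
Carrying full precision, 6.4217 ÷ 21.549 = 0.298004547775…; keep min(3, 5) = 3 s.f.
Rounded to 3 significant figures: 0.298.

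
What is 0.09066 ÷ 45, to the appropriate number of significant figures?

0.0020

0.09066 ÷ 45 = 0.00201466666667…
Multiplication/division keeps the fewest significant figures: 0.09066 → 4 s.f., 45 → 2 s.f.; limit is 2.
Rounded to 2 significant figures: 0.0020.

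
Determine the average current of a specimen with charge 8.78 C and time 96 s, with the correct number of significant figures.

9.1 × 10⁻² A

average current = 8.78 C ÷ 96 s = 0.0914583333333… A.
8.78 has 3 significant figures; 96 has 2.
Division/multiplication keeps the fewest: 2 significant figures.
Rounded: 9.1 × 10⁻² A.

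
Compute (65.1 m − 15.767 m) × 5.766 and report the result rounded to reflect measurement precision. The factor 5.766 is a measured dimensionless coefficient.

65.1 m − 15.767 m = 49.333 m; the difference is limited to 1 decimal place (3 s.f.).
Carrying full precision, 49.333 × 5.766 = 284.454078 m; 5.766 has 4 s.f., so the result keeps min(3, 4) = 3 s.f.
Rounded to 3 significant figures: 284 m.

284 m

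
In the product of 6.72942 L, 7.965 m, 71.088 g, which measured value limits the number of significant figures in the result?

6.72942 L → 6 s.f.; 7.965 m → 4 s.f.; 71.088 g → 5 s.f.
The fewest is 4 significant figures, from 7.965 m.

7.965 m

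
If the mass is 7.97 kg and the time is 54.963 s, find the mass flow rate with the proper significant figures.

0.145 kg/s

mass flow rate = 7.97 kg ÷ 54.963 s = 0.145006640831… kg/s.
7.97 has 3 significant figures; 54.963 has 5.
Division/multiplication keeps the fewest: 3 significant figures.
Rounded: 0.145 kg/s.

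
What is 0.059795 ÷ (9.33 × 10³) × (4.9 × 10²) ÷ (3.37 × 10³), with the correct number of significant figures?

0.059795 ÷ (9.33 × 10³) × (4.9 × 10²) ÷ (3.37 × 10³) = 9.31857286886 × 10^-7…
Multiplication/division keeps the fewest significant figures: 0.059795 → 5 s.f., 9.33 × 10³ → 3 s.f., 4.9 × 10² → 2 s.f., 3.37 × 10³ → 3 s.f.; limit is 2.
Rounded to 2 significant figures: 9.3 × 10⁻⁷.

9.3 × 10⁻⁷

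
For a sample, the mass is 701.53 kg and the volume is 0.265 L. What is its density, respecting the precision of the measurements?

density = 701.53 kg ÷ 0.265 L = 2647.28301887… kg/L.
701.53 has 5 significant figures; 0.265 has 3.
Division/multiplication keeps the fewest: 3 significant figures.
Rounded: 2.65 × 10³ kg/L.

2.65 × 10³ kg/L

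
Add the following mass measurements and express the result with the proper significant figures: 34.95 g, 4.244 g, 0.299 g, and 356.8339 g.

396.33 g

34.95 g + 4.244 g + 0.299 g + 356.8339 g = 396.3269 g.
Addition/subtraction keeps the fewest decimal places: 34.95 → 2 decimal places, 4.244 → 3 decimal places, 0.299 → 3 decimal places, 356.8339 → 4 decimal places; limit is 2.
Rounded to 2 decimal places: 396.33 g.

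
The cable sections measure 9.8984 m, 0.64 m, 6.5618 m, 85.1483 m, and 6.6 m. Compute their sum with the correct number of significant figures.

9.8984 m + 0.64 m + 6.5618 m + 85.1483 m + 6.6 m = 108.8485 m.
Addition/subtraction keeps the fewest decimal places: 9.8984 → 4 decimal places, 0.64 → 2 decimal places, 6.5618 → 4 decimal places, 85.1483 → 4 decimal places, 6.6 → 1 decimal place; limit is 1.
Rounded to 1 decimal place: 1.088 × 10^2 m.

1.088 × 10^2 m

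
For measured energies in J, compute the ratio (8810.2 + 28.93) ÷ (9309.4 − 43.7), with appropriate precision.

0.95396

8810.2 + 28.93 = 8839.13, limited to 1 d.p. → 5 s.f.; 9309.4 − 43.7 = 9265.7, limited to 1 d.p. → 5 s.f.
Carrying full precision, 8839.13 ÷ 9265.7 = 0.95396246371…; keep min(5, 5) = 5 s.f.
Rounded to 5 significant figures: 0.95396.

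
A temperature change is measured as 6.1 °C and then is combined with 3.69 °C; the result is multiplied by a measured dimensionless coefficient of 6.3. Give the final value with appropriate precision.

62 °C

6.1 °C + 3.69 °C = 9.79 °C; the sum is limited to 1 decimal place (2 s.f.).
Carrying full precision, 9.79 × 6.3 = 61.677 °C; 6.3 has 2 s.f., so the result keeps min(2, 2) = 2 s.f.
Rounded to 2 significant figures: 62 °C.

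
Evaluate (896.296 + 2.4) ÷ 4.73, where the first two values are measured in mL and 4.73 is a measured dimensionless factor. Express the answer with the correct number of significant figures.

190. mL

896.296 mL + 2.4 mL = 898.696 mL; the sum is limited to 1 decimal place (4 s.f.).
Carrying full precision, 898.696 ÷ 4.73 = 189.999154334… mL; 4.73 has 3 s.f., so the result keeps min(4, 3) = 3 s.f.
Rounded to 3 significant figures: 190. mL.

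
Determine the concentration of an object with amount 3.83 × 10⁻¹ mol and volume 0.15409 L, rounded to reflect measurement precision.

2.49 mol/L

concentration = 3.83 × 10⁻¹ mol ÷ 0.15409 L = 2.48556038679… mol/L.
3.83 × 10⁻¹ has 3 significant figures; 0.15409 has 5.
Division/multiplication keeps the fewest: 3 significant figures.
Rounded: 2.49 mol/L.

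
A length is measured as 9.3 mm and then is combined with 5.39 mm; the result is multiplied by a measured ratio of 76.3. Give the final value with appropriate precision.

9.3 mm + 5.39 mm = 14.69 mm; the sum is limited to 1 decimal place (3 s.f.).
Carrying full precision, 14.69 × 76.3 = 1120.847 mm; 76.3 has 3 s.f., so the result keeps min(3, 3) = 3 s.f.
Rounded to 3 significant figures: 1.12 × 10^3 mm.

1.12 × 10^3 mm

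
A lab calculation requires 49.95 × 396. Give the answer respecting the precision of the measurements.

1.98 × 10^4

49.95 × 396 = 19780.2
Multiplication/division keeps the fewest significant figures: 49.95 → 4 s.f., 396 → 3 s.f.; limit is 3.
Rounded to 3 significant figures: 1.98 × 10^4.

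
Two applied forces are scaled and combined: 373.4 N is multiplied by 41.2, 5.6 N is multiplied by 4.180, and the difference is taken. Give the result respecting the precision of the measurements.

373.4 × 41.2 = 15384.08 → 1.54 × 10^4 N (3 s.f., last digit at the 10^2 place).
5.6 × 4.180 = 23.408 → 23 N (2 s.f., last digit at the 10^0 place).
Difference: 15360.672 N; keep the coarser place, 10^2.
Result: 1.54 × 10^4 N.

1.54 × 10^4 N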